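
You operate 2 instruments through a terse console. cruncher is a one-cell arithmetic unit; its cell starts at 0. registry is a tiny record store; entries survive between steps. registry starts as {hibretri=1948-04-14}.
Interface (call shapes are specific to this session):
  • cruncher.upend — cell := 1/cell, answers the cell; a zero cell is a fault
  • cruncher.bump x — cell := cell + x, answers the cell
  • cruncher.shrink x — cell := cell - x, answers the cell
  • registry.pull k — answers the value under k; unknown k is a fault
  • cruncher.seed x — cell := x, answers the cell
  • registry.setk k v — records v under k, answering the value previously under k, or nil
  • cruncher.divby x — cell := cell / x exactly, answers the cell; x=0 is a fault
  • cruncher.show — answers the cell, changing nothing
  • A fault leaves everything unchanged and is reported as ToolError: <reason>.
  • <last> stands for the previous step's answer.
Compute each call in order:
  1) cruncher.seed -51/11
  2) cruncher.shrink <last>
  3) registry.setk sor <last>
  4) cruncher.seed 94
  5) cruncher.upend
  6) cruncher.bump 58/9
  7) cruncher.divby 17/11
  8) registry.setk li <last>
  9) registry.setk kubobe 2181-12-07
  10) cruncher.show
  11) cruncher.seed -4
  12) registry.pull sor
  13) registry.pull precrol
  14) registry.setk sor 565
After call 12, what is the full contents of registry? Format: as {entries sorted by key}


-> cruncher.seed(-51/11)
<- -51/11
-> cruncher.shrink(<last>)
<- 0
-> registry.setk(sor, <last>)
<- nil
-> cruncher.seed(94)
<- 94
-> cruncher.upend()
<- 1/94
-> cruncher.bump(58/9)
<- 5461/846
-> cruncher.divby(17/11)
<- 60071/14382
-> registry.setk(li, <last>)
<- nil
-> registry.setk(kubobe, 2181-12-07)
<- nil
-> cruncher.show()
<- 60071/14382
-> cruncher.seed(-4)
<- -4
-> registry.pull(sor)
<- 0
-> registry.pull(precrol)
<- ToolError: no such key precrol
-> registry.setk(sor, 565)
<- 0

Answer: {hibretri=1948-04-14, kubobe=2181-12-07, li=60071/14382, sor=0}


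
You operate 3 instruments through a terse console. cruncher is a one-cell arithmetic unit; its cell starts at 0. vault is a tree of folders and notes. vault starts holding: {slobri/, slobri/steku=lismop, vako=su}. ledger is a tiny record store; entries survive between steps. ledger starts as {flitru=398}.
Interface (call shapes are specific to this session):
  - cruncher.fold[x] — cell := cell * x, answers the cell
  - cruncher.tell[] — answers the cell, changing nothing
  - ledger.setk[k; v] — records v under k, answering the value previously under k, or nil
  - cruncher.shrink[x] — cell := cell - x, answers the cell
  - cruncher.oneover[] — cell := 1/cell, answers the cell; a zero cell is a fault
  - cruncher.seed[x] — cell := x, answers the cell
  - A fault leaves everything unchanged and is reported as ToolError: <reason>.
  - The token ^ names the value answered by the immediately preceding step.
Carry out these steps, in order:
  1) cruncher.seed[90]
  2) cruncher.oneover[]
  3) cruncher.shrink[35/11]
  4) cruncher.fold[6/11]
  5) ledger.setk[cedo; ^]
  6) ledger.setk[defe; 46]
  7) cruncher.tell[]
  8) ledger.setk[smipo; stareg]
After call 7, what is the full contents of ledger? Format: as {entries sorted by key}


·→ cruncher.seed(x=90)
·← 90
·→ cruncher.oneover()
·← 1/90
·→ cruncher.shrink(x=35/11)
·← -3139/990
·→ cruncher.fold(x=6/11)
·← -3139/1815
·→ ledger.setk(k=cedo, v=^)
·← nil
·→ ledger.setk(k=defe, v=46)
·← nil
·→ cruncher.tell()
·← -3139/1815
·→ ledger.setk(k=smipo, v=stareg)
·← nil

Answer: {cedo=-3139/1815, defe=46, flitru=398}


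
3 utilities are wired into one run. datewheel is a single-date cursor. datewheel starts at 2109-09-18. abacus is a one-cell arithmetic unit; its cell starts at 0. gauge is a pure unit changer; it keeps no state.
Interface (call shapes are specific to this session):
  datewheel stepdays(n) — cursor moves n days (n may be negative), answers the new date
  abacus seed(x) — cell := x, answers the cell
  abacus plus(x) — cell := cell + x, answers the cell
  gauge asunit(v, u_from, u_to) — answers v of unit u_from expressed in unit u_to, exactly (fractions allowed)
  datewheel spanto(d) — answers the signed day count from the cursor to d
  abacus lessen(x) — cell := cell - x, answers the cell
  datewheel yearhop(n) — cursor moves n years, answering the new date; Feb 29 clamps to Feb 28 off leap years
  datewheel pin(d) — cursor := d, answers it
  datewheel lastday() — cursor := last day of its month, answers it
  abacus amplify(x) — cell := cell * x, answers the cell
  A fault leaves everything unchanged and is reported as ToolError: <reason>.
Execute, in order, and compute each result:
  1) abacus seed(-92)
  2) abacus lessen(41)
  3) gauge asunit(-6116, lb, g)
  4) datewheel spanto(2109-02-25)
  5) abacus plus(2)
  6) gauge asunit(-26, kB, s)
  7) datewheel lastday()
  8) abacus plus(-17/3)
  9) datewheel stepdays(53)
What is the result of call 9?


Answer: 2109-11-22

Derivation:
-- 1. abacus seed(x: -92) == -92
-- 2. abacus lessen(x: 41) == -133
-- 3. gauge asunit(v: -6116, u_from: lb, u_to: g) == -69354273373/25000
-- 4. datewheel spanto(d: 2109-02-25) == -205
-- 5. abacus plus(x: 2) == -131
-- 6. gauge asunit(v: -26, u_from: kB, u_to: s) == ToolError: incompatible units
-- 7. datewheel lastday() == 2109-09-30
-- 8. abacus plus(x: -17/3) == -410/3
-- 9. datewheel stepdays(n: 53) == 2109-11-22


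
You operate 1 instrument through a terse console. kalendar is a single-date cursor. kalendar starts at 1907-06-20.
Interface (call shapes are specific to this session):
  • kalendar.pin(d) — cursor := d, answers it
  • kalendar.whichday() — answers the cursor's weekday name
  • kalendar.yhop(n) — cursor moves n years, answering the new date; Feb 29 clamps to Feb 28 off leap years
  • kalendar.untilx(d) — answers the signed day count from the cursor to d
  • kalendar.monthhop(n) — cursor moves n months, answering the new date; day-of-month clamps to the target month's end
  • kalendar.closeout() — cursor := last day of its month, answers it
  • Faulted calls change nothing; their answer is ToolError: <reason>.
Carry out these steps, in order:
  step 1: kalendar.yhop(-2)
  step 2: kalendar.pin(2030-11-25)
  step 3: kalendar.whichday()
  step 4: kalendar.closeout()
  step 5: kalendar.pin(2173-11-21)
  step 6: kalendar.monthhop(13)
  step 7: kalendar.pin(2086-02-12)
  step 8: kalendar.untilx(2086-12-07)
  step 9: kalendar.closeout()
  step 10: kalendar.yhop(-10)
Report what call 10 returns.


Answer: 2076-02-28

Derivation:
I try kalendar.yhop on n='-2', which returns 1905-06-20.
Calling kalendar.pin on d='2030-11-25', and get 2030-11-25.
Now I run kalendar.whichday, → Monday.
Using kalendar.closeout, giving 2030-11-30.
Next I call kalendar.pin on d='2173-11-21', and see 2173-11-21.
I use kalendar.monthhop on n='13', → 2174-12-21.
I use kalendar.pin on d='2086-02-12', and get 2086-02-12.
I invoke kalendar.untilx on d='2086-12-07', — result: 298.
Next I call kalendar.closeout(), and get 2086-02-28.
Then kalendar.yhop on n='-10', — result: 2076-02-28.


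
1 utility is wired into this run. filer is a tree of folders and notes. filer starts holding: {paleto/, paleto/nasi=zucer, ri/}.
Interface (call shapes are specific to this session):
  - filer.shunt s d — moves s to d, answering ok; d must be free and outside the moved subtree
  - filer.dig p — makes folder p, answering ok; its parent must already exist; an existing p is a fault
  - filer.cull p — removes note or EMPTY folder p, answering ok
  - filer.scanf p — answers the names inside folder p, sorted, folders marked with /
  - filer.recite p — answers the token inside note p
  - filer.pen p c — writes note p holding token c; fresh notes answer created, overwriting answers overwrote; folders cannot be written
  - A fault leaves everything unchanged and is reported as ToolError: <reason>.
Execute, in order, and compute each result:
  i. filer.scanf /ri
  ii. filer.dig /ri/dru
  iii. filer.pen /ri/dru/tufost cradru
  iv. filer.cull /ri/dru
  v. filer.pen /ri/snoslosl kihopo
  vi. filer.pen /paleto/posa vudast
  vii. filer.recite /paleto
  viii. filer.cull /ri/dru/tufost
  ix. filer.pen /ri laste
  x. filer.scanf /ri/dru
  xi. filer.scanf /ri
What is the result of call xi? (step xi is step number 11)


·→ scanf(p: /ri)
·← []
·→ dig(p: /ri/dru)
·← ok
·→ pen(p: /ri/dru/tufost, c: cradru)
·← created
·→ cull(p: /ri/dru)
·← ToolError: not empty
·→ pen(p: /ri/snoslosl, c: kihopo)
·← created
·→ pen(p: /paleto/posa, c: vudast)
·← created
·→ recite(p: /paleto)
·← ToolError: is a directory
·→ cull(p: /ri/dru/tufost)
·← ok
·→ pen(p: /ri, c: laste)
·← ToolError: is a directory
·→ scanf(p: /ri/dru)
·← []
·→ scanf(p: /ri)
·← [dru/, snoslosl]

Answer: [dru/, snoslosl]


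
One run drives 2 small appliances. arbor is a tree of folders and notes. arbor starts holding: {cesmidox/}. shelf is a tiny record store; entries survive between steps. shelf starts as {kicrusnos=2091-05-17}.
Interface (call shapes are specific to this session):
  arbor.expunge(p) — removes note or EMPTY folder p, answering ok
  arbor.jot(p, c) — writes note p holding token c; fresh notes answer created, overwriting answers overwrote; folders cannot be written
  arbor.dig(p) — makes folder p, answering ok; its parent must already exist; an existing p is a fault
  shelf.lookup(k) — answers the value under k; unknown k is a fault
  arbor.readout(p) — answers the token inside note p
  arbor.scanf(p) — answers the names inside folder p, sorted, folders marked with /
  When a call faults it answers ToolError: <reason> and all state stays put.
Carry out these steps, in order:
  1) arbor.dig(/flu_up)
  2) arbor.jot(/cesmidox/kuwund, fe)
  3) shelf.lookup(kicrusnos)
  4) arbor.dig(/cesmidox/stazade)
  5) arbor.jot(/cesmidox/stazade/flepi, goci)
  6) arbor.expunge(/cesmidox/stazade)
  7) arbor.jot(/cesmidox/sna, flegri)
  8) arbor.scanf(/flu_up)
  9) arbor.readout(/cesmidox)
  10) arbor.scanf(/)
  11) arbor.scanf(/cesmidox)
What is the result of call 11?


[in] arbor.dig p=/flu_up
:: ok
[in] arbor.jot p=/cesmidox/kuwund c=fe
:: created
[in] shelf.lookup k=kicrusnos
:: 2091-05-17
[in] arbor.dig p=/cesmidox/stazade
:: ok
[in] arbor.jot p=/cesmidox/stazade/flepi c=goci
:: created
[in] arbor.expunge p=/cesmidox/stazade
:: ToolError: not empty
[in] arbor.jot p=/cesmidox/sna c=flegri
:: created
[in] arbor.scanf p=/flu_up
:: []
[in] arbor.readout p=/cesmidox
:: ToolError: is a directory
[in] arbor.scanf p=/
:: [cesmidox/, flu_up/]
[in] arbor.scanf p=/cesmidox
:: [kuwund, sna, stazade/]

Answer: [kuwund, sna, stazade/]


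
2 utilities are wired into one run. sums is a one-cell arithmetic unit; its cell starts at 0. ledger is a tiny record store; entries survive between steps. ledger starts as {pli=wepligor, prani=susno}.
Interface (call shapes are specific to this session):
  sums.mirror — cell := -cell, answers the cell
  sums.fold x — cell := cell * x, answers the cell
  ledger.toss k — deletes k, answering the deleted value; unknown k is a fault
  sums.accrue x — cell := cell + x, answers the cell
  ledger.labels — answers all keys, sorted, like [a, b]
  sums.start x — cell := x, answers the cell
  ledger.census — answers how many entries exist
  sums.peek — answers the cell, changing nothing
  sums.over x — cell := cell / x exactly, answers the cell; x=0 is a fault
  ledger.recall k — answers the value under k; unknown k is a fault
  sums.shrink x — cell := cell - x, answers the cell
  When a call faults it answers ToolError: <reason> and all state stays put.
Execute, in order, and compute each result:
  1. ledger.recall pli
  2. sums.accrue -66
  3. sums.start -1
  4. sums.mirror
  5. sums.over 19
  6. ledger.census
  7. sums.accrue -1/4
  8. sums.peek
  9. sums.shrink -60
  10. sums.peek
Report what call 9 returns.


Answer: 4545/76

Derivation:
==> ledger.recall(pli)
<== wepligor
==> sums.accrue(-66)
<== -66
==> sums.start(-1)
<== -1
==> sums.mirror()
<== 1
==> sums.over(19)
<== 1/19
==> ledger.census()
<== 2
==> sums.accrue(-1/4)
<== -15/76
==> sums.peek()
<== -15/76
==> sums.shrink(-60)
<== 4545/76
==> sums.peek()
<== 4545/76


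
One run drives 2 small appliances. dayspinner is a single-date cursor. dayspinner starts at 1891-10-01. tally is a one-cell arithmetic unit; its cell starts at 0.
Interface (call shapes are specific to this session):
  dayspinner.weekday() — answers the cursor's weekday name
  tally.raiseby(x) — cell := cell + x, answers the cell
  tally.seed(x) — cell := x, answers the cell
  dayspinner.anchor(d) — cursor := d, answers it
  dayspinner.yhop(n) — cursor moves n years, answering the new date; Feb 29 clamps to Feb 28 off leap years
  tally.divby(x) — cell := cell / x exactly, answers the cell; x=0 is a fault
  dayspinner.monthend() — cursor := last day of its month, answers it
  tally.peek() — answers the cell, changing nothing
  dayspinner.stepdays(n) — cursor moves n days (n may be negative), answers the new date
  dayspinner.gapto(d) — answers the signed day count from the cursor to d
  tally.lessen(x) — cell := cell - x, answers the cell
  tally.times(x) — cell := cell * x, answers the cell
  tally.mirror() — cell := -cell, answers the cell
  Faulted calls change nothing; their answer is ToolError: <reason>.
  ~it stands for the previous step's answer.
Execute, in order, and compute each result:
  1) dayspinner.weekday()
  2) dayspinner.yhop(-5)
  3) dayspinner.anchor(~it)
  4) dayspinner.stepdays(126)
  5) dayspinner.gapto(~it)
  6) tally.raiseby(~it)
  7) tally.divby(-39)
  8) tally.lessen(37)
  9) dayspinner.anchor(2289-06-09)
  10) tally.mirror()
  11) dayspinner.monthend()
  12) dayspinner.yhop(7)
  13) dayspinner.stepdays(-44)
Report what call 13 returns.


Answer: 2296-05-17

Derivation:
# 1. weekday() -> Thursday
# 2. yhop(n='-5') -> 1886-10-01
# 3. anchor(d='~it') -> 1886-10-01
# 4. stepdays(n='126') -> 1887-02-04
# 5. gapto(d='~it') -> 0
# 6. raiseby(x='~it') -> 0
# 7. divby(x='-39') -> 0
# 8. lessen(x='37') -> -37
# 9. anchor(d='2289-06-09') -> 2289-06-09
# 10. mirror() -> 37
# 11. monthend() -> 2289-06-30
# 12. yhop(n='7') -> 2296-06-30
# 13. stepdays(n='-44') -> 2296-05-17


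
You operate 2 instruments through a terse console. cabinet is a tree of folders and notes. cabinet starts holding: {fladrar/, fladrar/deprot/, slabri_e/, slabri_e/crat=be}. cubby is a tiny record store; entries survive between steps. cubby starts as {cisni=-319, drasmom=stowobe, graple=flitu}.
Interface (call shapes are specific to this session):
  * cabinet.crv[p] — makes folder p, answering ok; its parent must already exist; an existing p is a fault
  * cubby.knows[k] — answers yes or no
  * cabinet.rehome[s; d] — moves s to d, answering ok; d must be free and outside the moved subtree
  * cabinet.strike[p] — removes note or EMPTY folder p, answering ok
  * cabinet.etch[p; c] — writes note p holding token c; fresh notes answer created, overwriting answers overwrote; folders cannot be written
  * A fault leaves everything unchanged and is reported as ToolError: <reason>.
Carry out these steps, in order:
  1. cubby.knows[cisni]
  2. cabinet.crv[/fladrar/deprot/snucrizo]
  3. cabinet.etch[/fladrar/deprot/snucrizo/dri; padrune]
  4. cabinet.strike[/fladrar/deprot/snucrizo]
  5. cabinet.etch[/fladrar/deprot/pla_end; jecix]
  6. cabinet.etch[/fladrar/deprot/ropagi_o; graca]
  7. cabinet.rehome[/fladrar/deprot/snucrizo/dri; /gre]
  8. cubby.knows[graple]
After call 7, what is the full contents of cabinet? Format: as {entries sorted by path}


Answer: {fladrar/, fladrar/deprot/, fladrar/deprot/pla_end=jecix, fladrar/deprot/ropagi_o=graca, fladrar/deprot/snucrizo/, gre=padrune, slabri_e/, slabri_e/crat=be}

Derivation:
Do: knows[k→cisni]
See: yes
Do: crv[p→/fladrar/deprot/snucrizo]
See: ok
Do: etch[p→/fladrar/deprot/snucrizo/dri; c→padrune]
See: created
Do: strike[p→/fladrar/deprot/snucrizo]
See: ToolError: not empty
Do: etch[p→/fladrar/deprot/pla_end; c→jecix]
See: created
Do: etch[p→/fladrar/deprot/ropagi_o; c→graca]
See: created
Do: rehome[s→/fladrar/deprot/snucrizo/dri; d→/gre]
See: ok
Do: knows[k→graple]
See: yes


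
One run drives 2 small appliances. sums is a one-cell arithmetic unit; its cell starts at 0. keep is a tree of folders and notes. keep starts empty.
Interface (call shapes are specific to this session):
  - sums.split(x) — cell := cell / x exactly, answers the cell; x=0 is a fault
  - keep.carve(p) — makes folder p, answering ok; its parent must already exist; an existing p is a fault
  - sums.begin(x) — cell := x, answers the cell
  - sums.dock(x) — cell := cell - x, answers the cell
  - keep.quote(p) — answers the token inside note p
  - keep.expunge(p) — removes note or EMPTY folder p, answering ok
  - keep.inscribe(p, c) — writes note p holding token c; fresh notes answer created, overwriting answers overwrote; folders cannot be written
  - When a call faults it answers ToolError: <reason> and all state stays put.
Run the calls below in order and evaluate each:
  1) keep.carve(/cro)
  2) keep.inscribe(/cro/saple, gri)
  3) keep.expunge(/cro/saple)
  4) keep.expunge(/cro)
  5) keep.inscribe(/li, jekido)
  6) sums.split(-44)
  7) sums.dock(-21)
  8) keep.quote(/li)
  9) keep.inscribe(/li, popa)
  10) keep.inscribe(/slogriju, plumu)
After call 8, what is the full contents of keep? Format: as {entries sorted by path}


Answer: {li=jekido}

Derivation:
Step: keep.carve[p='/cro']
Result: ok
Step: keep.inscribe[p='/cro/saple'; c='gri']
Result: created
Step: keep.expunge[p='/cro/saple']
Result: ok
Step: keep.expunge[p='/cro']
Result: ok
Step: keep.inscribe[p='/li'; c='jekido']
Result: created
Step: sums.split[x='-44']
Result: 0
Step: sums.dock[x='-21']
Result: 21
Step: keep.quote[p='/li']
Result: jekido
Step: keep.inscribe[p='/li'; c='popa']
Result: overwrote
Step: keep.inscribe[p='/slogriju'; c='plumu']
Result: created


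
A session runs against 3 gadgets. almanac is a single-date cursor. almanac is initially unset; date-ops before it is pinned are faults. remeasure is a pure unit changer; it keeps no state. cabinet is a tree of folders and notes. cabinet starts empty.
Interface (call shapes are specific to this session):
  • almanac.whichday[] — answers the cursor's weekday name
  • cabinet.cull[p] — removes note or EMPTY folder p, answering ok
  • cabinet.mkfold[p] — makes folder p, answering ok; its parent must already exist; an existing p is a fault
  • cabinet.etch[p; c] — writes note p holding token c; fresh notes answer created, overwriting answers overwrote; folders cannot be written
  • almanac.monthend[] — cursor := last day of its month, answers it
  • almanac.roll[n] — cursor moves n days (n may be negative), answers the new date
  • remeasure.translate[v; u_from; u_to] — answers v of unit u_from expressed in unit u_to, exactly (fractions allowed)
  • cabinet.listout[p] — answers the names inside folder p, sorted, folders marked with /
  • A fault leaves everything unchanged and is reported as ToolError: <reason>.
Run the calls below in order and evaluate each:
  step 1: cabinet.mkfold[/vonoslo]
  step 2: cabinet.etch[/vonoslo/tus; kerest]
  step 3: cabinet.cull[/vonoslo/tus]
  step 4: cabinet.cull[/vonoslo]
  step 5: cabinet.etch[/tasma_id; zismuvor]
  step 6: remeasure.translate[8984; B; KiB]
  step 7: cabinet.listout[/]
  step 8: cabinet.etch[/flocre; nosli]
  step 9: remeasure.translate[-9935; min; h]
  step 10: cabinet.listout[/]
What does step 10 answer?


Do: cabinet.mkfold[p→/vonoslo]
See: ok
Do: cabinet.etch[p→/vonoslo/tus; c→kerest]
See: created
Do: cabinet.cull[p→/vonoslo/tus]
See: ok
Do: cabinet.cull[p→/vonoslo]
See: ok
Do: cabinet.etch[p→/tasma_id; c→zismuvor]
See: created
Do: remeasure.translate[v→8984; u_from→B; u_to→KiB]
See: 1123/128
Do: cabinet.listout[p→/]
See: [tasma_id]
Do: cabinet.etch[p→/flocre; c→nosli]
See: created
Do: remeasure.translate[v→-9935; u_from→min; u_to→h]
See: -1987/12
Do: cabinet.listout[p→/]
See: [flocre, tasma_id]

Answer: [flocre, tasma_id]


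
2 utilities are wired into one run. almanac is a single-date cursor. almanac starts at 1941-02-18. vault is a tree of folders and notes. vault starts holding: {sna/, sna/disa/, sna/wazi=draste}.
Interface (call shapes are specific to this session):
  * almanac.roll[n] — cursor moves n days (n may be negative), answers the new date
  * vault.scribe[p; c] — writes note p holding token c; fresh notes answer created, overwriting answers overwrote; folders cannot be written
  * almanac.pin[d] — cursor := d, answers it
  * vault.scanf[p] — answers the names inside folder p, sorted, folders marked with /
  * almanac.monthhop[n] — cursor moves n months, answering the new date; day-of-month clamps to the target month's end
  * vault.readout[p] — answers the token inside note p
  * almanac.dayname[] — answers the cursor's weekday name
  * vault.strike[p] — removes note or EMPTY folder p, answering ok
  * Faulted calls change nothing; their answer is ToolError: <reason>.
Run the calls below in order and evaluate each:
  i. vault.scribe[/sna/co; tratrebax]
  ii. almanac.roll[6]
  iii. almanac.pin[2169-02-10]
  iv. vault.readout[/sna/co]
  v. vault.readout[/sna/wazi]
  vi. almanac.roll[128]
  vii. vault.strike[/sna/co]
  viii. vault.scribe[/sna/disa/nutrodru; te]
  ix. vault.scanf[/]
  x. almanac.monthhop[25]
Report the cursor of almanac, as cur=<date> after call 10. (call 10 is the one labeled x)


Answer: cur=2171-07-18

Derivation:
I try scribe passing p: /sna/co, c: tratrebax, — result: created.
I run roll passing n: 6, — result: 1941-02-24.
Invoking pin passing d: 2169-02-10: 2169-02-10.
Now I run readout passing p: /sna/co, → tratrebax.
Next I call readout passing p: /sna/wazi, which returns draste.
Calling roll passing n: 128, giving 2169-06-18.
Now I run strike passing p: /sna/co, and observe ok.
Calling scribe passing p: /sna/disa/nutrodru, c: te, and observe created.
Invoking scanf passing p: /, and get [sna/].
I use monthhop passing n: 25, and observe 2171-07-18.


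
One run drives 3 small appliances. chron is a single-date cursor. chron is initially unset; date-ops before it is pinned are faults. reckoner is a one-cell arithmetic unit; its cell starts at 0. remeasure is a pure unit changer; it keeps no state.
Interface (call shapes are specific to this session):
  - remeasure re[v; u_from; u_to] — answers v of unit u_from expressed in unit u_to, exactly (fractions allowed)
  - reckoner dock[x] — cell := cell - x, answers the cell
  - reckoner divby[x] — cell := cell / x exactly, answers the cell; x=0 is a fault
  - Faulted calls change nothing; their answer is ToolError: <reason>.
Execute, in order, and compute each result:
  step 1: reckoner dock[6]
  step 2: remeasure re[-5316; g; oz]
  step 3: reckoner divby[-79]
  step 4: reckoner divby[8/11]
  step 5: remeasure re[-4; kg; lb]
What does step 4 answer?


% reckoner dock(x='6') => -6
% remeasure re(v='-5316', u_from='g', u_to='oz') => -8505600000/45359237
% reckoner divby(x='-79') => 6/79
% reckoner divby(x='8/11') => 33/316
% remeasure re(v='-4', u_from='kg', u_to='lb') => -400000000/45359237

Answer: 33/316


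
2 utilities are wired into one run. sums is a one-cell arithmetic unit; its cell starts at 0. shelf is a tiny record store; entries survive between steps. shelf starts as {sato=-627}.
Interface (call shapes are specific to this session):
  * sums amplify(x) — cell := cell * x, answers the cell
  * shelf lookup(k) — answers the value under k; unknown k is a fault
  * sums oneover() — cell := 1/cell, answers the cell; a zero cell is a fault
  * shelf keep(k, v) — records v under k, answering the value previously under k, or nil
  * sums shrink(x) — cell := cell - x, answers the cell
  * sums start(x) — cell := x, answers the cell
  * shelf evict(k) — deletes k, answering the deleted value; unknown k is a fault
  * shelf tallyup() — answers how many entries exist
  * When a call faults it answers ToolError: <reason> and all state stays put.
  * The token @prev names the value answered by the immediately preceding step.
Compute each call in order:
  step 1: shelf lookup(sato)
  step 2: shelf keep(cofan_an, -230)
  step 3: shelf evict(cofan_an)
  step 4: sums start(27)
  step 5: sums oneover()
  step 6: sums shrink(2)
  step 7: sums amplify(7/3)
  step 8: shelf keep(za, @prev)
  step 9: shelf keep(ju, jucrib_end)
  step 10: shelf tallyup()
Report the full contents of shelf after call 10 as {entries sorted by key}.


Answer: {ju=jucrib_end, sato=-627, za=-371/81}

Derivation:
→ shelf lookup(k: sato)
← -627
→ shelf keep(k: cofan_an, v: -230)
← nil
→ shelf evict(k: cofan_an)
← -230
→ sums start(x: 27)
← 27
→ sums oneover()
← 1/27
→ sums shrink(x: 2)
← -53/27
→ sums amplify(x: 7/3)
← -371/81
→ shelf keep(k: za, v: @prev)
← nil
→ shelf keep(k: ju, v: jucrib_end)
← nil
→ shelf tallyup()
← 3


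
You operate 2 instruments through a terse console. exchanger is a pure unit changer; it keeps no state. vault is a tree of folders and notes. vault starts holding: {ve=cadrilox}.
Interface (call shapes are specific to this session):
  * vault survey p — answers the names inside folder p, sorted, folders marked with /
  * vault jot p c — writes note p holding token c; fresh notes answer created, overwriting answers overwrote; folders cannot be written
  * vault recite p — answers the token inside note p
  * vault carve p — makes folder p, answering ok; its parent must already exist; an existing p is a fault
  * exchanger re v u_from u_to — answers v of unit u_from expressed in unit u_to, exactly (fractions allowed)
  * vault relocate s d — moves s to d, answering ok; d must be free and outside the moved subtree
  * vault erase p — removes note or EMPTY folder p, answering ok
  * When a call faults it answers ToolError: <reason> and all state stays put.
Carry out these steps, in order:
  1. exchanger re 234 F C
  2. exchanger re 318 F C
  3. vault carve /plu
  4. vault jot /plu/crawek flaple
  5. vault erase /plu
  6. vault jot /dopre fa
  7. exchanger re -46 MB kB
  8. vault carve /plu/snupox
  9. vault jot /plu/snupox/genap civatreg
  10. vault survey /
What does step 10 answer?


Answer: [dopre, plu/, ve]

Derivation:
·→ exchanger re(234, F, C)
·← 1010/9
·→ exchanger re(318, F, C)
·← 1430/9
·→ vault carve(/plu)
·← ok
·→ vault jot(/plu/crawek, flaple)
·← created
·→ vault erase(/plu)
·← ToolError: not empty
·→ vault jot(/dopre, fa)
·← created
·→ exchanger re(-46, MB, kB)
·← -46000
·→ vault carve(/plu/snupox)
·← ok
·→ vault jot(/plu/snupox/genap, civatreg)
·← created
·→ vault survey(/)
·← [dopre, plu/, ve]


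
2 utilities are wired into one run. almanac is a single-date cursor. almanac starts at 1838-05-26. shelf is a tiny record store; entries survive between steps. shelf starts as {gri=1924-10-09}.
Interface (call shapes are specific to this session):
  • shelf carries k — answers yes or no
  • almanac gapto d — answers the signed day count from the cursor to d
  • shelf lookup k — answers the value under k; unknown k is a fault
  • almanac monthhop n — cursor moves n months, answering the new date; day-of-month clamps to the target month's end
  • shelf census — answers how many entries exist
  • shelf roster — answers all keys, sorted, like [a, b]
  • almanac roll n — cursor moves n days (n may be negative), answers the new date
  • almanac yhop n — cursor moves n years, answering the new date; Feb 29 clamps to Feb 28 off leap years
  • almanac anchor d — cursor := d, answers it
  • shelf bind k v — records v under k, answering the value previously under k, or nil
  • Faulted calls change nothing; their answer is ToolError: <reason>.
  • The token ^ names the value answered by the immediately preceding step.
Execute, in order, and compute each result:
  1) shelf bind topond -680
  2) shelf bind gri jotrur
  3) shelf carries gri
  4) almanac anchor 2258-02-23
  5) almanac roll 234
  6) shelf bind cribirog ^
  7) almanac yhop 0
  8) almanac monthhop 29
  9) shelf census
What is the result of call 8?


;; 1. shelf bind(topond, -680) => nil
;; 2. shelf bind(gri, jotrur) => 1924-10-09
;; 3. shelf carries(gri) => yes
;; 4. almanac anchor(2258-02-23) => 2258-02-23
;; 5. almanac roll(234) => 2258-10-15
;; 6. shelf bind(cribirog, ^) => nil
;; 7. almanac yhop(0) => 2258-10-15
;; 8. almanac monthhop(29) => 2261-03-15
;; 9. shelf census() => 3

Answer: 2261-03-15


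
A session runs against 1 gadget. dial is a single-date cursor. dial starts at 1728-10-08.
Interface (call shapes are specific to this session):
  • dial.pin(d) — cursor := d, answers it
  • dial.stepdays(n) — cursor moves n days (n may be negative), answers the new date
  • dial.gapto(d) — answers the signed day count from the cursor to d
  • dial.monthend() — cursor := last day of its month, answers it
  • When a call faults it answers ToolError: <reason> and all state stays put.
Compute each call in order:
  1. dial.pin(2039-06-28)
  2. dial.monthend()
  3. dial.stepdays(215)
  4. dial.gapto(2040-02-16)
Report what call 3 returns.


I call dial.pin passing d=2039-06-28, → 2039-06-28.
Using dial.monthend(), which returns 2039-06-30.
Next I call dial.stepdays passing n=215, — result: 2040-01-31.
Then dial.gapto passing d=2040-02-16, and see 16.

Answer: 2040-01-31


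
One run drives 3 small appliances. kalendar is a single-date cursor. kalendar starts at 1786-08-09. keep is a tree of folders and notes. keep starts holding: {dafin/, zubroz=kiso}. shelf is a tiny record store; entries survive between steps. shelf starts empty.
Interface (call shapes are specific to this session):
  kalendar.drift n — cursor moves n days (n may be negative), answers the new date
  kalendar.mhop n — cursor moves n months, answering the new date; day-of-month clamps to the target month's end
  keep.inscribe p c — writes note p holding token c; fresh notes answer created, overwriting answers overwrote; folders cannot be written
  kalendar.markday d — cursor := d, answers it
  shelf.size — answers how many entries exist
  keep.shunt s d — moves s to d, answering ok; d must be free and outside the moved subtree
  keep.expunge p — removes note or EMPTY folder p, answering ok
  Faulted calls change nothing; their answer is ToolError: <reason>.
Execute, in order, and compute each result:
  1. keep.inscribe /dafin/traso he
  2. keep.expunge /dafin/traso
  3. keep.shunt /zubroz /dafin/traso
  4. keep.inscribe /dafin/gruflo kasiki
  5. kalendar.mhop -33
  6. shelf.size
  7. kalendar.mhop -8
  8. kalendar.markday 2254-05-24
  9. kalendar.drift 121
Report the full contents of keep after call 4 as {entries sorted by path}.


[in] inscribe p: /dafin/traso c: he
  created
[in] expunge p: /dafin/traso
  ok
[in] shunt s: /zubroz d: /dafin/traso
  ok
[in] inscribe p: /dafin/gruflo c: kasiki
  created
[in] mhop n: -33
  1783-11-09
[in] size
  0
[in] mhop n: -8
  1783-03-09
[in] markday d: 2254-05-24
  2254-05-24
[in] drift n: 121
  2254-09-22

Answer: {dafin/, dafin/gruflo=kasiki, dafin/traso=kiso}


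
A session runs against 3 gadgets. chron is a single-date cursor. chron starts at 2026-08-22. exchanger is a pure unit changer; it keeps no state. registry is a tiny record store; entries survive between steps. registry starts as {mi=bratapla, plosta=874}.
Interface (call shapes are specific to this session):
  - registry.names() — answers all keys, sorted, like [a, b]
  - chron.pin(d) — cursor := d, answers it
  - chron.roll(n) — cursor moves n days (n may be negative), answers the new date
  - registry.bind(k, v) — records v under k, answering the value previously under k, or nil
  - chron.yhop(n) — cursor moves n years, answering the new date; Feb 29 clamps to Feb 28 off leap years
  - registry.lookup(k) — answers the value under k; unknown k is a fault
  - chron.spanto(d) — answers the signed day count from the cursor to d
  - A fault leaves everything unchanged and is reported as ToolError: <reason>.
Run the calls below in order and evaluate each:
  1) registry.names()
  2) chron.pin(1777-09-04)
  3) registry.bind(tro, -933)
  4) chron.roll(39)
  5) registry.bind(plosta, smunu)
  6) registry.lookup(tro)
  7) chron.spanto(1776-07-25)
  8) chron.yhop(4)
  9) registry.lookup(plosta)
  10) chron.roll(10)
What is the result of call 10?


Answer: 1781-10-23

Derivation:
Next I call registry.names, and get [mi, plosta].
I try chron.pin(d=1777-09-04): 1777-09-04.
Invoking registry.bind(k=tro, v=-933), yielding nil.
Then chron.roll(n=39), and get 1777-10-13.
Then registry.bind(k=plosta, v=smunu), — result: 874.
I call registry.lookup(k=tro), and observe -933.
I try chron.spanto(d=1776-07-25), → -445.
Calling chron.yhop(n=4), and get 1781-10-13.
Next I call registry.lookup(k=plosta), giving smunu.
Then chron.roll(n=10), which returns 1781-10-23.


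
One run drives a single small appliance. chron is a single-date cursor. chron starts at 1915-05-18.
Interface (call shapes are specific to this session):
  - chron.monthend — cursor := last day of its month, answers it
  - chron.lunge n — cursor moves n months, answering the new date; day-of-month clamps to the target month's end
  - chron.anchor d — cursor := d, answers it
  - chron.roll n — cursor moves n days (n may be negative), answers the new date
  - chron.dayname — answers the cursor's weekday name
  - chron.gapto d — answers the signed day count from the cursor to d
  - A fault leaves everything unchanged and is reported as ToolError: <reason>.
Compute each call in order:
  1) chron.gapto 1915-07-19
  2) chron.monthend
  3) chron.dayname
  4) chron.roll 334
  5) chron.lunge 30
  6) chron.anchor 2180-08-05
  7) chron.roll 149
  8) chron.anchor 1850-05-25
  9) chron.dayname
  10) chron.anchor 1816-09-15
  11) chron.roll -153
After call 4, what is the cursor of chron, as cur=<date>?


Answer: cur=1916-04-29

Derivation:
% chron.gapto d='1915-07-19'
:: 62
% chron.monthend
:: 1915-05-31
% chron.dayname
:: Monday
% chron.roll n='334'
:: 1916-04-29
% chron.lunge n='30'
:: 1918-10-29
% chron.anchor d='2180-08-05'
:: 2180-08-05
% chron.roll n='149'
:: 2181-01-01
% chron.anchor d='1850-05-25'
:: 1850-05-25
% chron.dayname
:: Saturday
% chron.anchor d='1816-09-15'
:: 1816-09-15
% chron.roll n='-153'
:: 1816-04-15


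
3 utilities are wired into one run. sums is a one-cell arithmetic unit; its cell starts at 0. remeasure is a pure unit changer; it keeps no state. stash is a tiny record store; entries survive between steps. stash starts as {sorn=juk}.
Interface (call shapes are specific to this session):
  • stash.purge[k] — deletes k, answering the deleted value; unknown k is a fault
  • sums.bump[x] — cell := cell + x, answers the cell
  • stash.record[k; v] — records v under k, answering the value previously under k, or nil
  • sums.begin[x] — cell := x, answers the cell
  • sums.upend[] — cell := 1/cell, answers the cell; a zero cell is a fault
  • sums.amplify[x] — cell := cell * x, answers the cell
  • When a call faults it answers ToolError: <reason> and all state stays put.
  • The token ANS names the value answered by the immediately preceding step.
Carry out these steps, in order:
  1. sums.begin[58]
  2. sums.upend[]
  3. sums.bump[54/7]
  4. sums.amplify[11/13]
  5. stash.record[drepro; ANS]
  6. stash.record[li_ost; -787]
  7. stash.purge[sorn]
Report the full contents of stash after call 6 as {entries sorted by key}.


Answer: {drepro=34529/5278, li_ost=-787, sorn=juk}

Derivation:
Calling begin on x=58, → 58.
Now I run upend(), → 1/58.
Using bump on x=54/7, and get 3139/406.
Now I run amplify on x=11/13, → 34529/5278.
I run record on k=drepro, v=ANS, which returns nil.
I run record on k=li_ost, v=-787, — result: nil.
Invoking purge on k=sorn, and observe juk.


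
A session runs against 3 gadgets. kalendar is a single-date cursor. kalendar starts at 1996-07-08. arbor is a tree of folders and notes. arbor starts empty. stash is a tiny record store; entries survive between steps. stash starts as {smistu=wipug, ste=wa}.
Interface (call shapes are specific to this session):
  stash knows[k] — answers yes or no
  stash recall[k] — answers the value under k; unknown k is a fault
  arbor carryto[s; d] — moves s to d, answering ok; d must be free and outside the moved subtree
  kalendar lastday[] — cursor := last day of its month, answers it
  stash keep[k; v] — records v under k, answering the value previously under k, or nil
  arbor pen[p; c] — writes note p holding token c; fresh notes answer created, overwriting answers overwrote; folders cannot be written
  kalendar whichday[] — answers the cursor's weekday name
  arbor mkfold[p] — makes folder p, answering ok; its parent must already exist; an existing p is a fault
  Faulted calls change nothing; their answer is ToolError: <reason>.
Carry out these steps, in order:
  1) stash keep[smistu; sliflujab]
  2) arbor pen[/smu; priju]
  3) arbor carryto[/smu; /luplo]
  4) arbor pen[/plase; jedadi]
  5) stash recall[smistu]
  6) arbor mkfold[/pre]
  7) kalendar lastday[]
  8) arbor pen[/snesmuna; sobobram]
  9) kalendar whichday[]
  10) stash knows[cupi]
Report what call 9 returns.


% 1. stash keep(k='smistu', v='sliflujab') : wipug
% 2. arbor pen(p='/smu', c='priju') : created
% 3. arbor carryto(s='/smu', d='/luplo') : ok
% 4. arbor pen(p='/plase', c='jedadi') : created
% 5. stash recall(k='smistu') : sliflujab
% 6. arbor mkfold(p='/pre') : ok
% 7. kalendar lastday() : 1996-07-31
% 8. arbor pen(p='/snesmuna', c='sobobram') : created
% 9. kalendar whichday() : Wednesday
% 10. stash knows(k='cupi') : no

Answer: Wednesday


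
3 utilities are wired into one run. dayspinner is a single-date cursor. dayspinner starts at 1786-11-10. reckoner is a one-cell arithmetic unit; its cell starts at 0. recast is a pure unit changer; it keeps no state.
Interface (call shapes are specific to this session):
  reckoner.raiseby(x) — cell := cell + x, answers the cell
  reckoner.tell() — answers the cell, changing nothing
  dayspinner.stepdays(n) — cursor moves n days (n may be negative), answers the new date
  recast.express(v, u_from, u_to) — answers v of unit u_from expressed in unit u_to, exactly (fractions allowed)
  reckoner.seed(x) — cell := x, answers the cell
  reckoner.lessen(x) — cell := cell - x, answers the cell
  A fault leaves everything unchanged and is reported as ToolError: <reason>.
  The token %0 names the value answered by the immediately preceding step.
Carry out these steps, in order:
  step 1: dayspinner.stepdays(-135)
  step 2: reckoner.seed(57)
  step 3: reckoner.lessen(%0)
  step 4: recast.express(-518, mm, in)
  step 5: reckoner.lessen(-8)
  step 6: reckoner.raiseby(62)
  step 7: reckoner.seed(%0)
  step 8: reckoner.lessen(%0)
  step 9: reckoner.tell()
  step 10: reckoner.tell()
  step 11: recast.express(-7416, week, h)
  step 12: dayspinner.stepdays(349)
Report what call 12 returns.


Do: stepdays[n='-135']
See: 1786-06-28
Do: seed[x='57']
See: 57
Do: lessen[x='%0']
See: 0
Do: express[v='-518'; u_from='mm'; u_to='in']
See: -2590/127
Do: lessen[x='-8']
See: 8
Do: raiseby[x='62']
See: 70
Do: seed[x='%0']
See: 70
Do: lessen[x='%0']
See: 0
Do: tell[]
See: 0
Do: tell[]
See: 0
Do: express[v='-7416'; u_from='week'; u_to='h']
See: -1245888
Do: stepdays[n='349']
See: 1787-06-12

Answer: 1787-06-12


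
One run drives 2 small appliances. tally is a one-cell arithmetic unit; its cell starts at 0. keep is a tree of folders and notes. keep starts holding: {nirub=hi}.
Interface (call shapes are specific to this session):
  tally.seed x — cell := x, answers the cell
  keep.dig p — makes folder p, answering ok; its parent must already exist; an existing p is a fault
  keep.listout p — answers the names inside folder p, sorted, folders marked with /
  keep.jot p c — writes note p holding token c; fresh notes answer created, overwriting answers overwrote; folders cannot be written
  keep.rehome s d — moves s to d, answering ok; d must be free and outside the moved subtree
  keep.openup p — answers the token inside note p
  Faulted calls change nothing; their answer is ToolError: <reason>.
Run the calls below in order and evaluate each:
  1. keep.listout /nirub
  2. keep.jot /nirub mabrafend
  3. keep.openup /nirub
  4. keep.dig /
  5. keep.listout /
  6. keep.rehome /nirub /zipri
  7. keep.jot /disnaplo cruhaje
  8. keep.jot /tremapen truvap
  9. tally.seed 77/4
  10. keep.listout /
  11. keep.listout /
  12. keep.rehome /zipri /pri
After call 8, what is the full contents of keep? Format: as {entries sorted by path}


Answer: {disnaplo=cruhaje, tremapen=truvap, zipri=mabrafend}

Derivation:
CALL listout[/nirub]
RET  ToolError: not a directory
CALL jot[/nirub; mabrafend]
RET  overwrote
CALL openup[/nirub]
RET  mabrafend
CALL dig[/]
RET  ToolError: exists
CALL listout[/]
RET  [nirub]
CALL rehome[/nirub; /zipri]
RET  ok
CALL jot[/disnaplo; cruhaje]
RET  created
CALL jot[/tremapen; truvap]
RET  created
CALL seed[77/4]
RET  77/4
CALL listout[/]
RET  [disnaplo, tremapen, zipri]
CALL listout[/]
RET  [disnaplo, tremapen, zipri]
CALL rehome[/zipri; /pri]
RET  ok
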